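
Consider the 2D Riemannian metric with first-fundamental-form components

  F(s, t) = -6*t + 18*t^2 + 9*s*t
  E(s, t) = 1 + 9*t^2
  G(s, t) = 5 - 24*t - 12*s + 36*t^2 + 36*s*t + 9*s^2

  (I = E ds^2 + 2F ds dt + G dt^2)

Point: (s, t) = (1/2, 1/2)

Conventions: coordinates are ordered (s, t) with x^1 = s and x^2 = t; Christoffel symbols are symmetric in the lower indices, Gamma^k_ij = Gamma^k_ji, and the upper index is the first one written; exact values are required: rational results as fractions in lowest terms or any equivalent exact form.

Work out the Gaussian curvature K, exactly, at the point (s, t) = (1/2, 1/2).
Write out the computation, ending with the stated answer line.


E = 13/4, F = 15/4, G = 29/4, EG - F^2 = 19/2 at the point
E_s = 0, E_t = 9, F_s = 9/2, F_t = 33/2, G_s = 15, G_t = 30
E_tt = 18, F_st = 9, G_ss = 18
Compute both Brioschi determinants and normalise by (EG - F^2)^2.
M1 = [[-E_tt/2 + F_st - G_ss/2, E_s/2, F_s - E_t/2], [F_t - G_s/2, E, F], [G_t/2, F, G]] = [[-9, 0, 0], [9, 13/4, 15/4], [15, 15/4, 29/4]]; det M1 = -171/2
M2 = [[0, E_t/2, G_s/2], [E_t/2, E, F], [G_s/2, F, G]] = [[0, 9/2, 15/2], [9/2, 13/4, 15/4], [15/2, 15/4, 29/4]]; det M2 = -153/2
det M1 - det M2 = -9; K = -9 / (19/2)^2 = -36/361

Answer: K = -36/361


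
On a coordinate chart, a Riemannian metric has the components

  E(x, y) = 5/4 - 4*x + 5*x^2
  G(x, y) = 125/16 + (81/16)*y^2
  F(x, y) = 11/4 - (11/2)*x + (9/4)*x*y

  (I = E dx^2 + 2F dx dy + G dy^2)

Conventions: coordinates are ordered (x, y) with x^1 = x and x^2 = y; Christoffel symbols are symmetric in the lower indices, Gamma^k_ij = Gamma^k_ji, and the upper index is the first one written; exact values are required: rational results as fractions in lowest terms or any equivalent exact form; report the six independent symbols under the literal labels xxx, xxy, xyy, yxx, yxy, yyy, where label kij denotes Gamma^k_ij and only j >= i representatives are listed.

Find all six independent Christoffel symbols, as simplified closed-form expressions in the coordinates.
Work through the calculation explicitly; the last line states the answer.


E = 5/4 - 4*x + 5*x^2; F = 11/4 - (11/2)*x + (9/4)*x*y; G = 125/16 + (81/16)*y^2
Gamma^k_ij = (1/2) g^{kl} (d_i g_jl + d_j g_il - d_l g_ij), with g^inv = (1/(EG-F^2)) [[G, -F], [-F, E]]
first partials: E_x = -4 + 10*x, E_y = 0, F_x = -11/2 + (9/4)*y, F_y = (9/4)*x, G_x = 0, G_y = (81/8)*y
D = EG - F^2 = 141/64 - x + (405/64)*y^2 - (99/8)*x*y + (141/16)*x^2 - (81/4)*x*y^2 + (99/4)*x^2*y + (81/4)*x^2*y^2
expanded: Gamma^x_xx = (G E_x - 2F F_x + F E_y)/(2D), Gamma^x_xy = (G E_y - F G_x)/(2D), Gamma^x_yy = (2G F_y - G G_x - F G_y)/(2D), Gamma^y_xx = (2E F_x - E E_y - F E_x)/(2D), Gamma^y_xy = (E G_x - F E_y)/(2D), Gamma^y_yy = (E G_y - 2F F_y + F G_x)/(2D); substitute and cancel common factors

Answer: Gamma_xxx = (1296*x*y^2 + 1584*x*y + 564*x - 648*y^2 - 396*y - 32)/(1296*x^2*y^2 + 1584*x^2*y + 564*x^2 - 1296*x*y^2 - 792*x*y - 64*x + 405*y^2 + 141), Gamma_xxy = 0, Gamma_xyy = (1782*x*y + 1125*x - 891*y)/(1296*x^2*y^2 + 1584*x^2*y + 564*x^2 - 1296*x*y^2 - 792*x*y - 64*x + 405*y^2 + 141), Gamma_yxx = (-288*x*y - 176*x + 180*y - 88)/(1296*x^2*y^2 + 1584*x^2*y + 564*x^2 - 1296*x*y^2 - 792*x*y - 64*x + 405*y^2 + 141), Gamma_yxy = 0, Gamma_yyy = (1296*x^2*y + 792*x^2 - 1296*x*y - 396*x + 405*y)/(1296*x^2*y^2 + 1584*x^2*y + 564*x^2 - 1296*x*y^2 - 792*x*y - 64*x + 405*y^2 + 141)


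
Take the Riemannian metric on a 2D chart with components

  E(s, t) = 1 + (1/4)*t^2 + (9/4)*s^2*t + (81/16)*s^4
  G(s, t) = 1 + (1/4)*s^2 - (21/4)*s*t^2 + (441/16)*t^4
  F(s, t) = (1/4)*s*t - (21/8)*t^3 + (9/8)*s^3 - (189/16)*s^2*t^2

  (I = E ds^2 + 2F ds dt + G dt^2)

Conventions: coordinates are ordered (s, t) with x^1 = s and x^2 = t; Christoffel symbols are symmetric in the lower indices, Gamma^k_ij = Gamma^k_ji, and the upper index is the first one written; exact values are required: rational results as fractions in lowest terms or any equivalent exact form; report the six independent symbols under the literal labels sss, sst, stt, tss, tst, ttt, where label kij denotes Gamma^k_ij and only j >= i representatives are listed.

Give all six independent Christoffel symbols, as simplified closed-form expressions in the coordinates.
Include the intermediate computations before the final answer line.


E = 1 + (1/4)*t^2 + (9/4)*s^2*t + (81/16)*s^4; F = (1/4)*s*t - (21/8)*t^3 + (9/8)*s^3 - (189/16)*s^2*t^2; G = 1 + (1/4)*s^2 - (21/4)*s*t^2 + (441/16)*t^4
Gamma^k_ij = (1/2) g^{kl} (d_i g_jl + d_j g_il - d_l g_ij), with g^inv = (1/(EG-F^2)) [[G, -F], [-F, E]]
first partials: E_s = (9/2)*s*t + (81/4)*s^3, E_t = (1/2)*t + (9/4)*s^2, F_s = (1/4)*t + (27/8)*s^2 - (189/8)*s*t^2, F_t = (1/4)*s - (63/8)*t^2 - (189/8)*s^2*t, G_s = (1/2)*s - (21/4)*t^2, G_t = -(21/2)*s*t + (441/4)*t^3
D = EG - F^2 = 1 + (1/4)*t^2 + (1/4)*s^2 - (21/4)*s*t^2 + (9/4)*s^2*t + (441/16)*t^4 + (81/16)*s^4
expanded: Gamma^s_ss = (G E_s - 2F F_s + F E_t)/(2D), Gamma^s_st = (G E_t - F G_s)/(2D), Gamma^s_tt = (2G F_t - G G_s - F G_t)/(2D), Gamma^t_ss = (2E F_s - E E_t - F E_s)/(2D), Gamma^t_st = (E G_s - F E_t)/(2D), Gamma^t_tt = (E G_t - 2F F_t + F G_s)/(2D); substitute and cancel common factors

Answer: Gamma_sss = (162*s^3 + 36*s*t)/(81*s^4 + 36*s^2*t + 4*s^2 - 84*s*t^2 + 441*t^4 + 4*t^2 + 16), Gamma_sst = (18*s^2 + 4*t)/(81*s^4 + 36*s^2*t + 4*s^2 - 84*s*t^2 + 441*t^4 + 4*t^2 + 16), Gamma_stt = (-378*s^2*t - 84*t^2)/(81*s^4 + 36*s^2*t + 4*s^2 - 84*s*t^2 + 441*t^4 + 4*t^2 + 16), Gamma_tss = (36*s^2 - 378*s*t^2)/(81*s^4 + 36*s^2*t + 4*s^2 - 84*s*t^2 + 441*t^4 + 4*t^2 + 16), Gamma_tst = (4*s - 42*t^2)/(81*s^4 + 36*s^2*t + 4*s^2 - 84*s*t^2 + 441*t^4 + 4*t^2 + 16), Gamma_ttt = (-84*s*t + 882*t^3)/(81*s^4 + 36*s^2*t + 4*s^2 - 84*s*t^2 + 441*t^4 + 4*t^2 + 16)


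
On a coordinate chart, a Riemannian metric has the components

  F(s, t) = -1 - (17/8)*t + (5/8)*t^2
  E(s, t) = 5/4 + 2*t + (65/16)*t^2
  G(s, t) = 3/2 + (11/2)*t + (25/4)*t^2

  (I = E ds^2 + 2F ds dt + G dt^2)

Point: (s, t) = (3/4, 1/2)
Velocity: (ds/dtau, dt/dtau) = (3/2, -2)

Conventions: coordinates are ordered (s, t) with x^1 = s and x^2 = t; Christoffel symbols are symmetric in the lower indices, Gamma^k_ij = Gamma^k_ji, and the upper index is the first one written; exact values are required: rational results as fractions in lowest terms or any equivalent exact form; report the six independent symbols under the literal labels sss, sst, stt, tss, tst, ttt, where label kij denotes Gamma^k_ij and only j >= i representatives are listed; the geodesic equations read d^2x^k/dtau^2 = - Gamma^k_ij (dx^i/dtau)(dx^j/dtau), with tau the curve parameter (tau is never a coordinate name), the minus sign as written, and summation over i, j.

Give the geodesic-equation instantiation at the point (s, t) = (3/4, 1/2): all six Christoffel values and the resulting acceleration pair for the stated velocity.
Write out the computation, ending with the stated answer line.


E = 209/64, F = -61/32, G = 93/16 at the point
E_s = 0, E_t = 97/16, F_s = 0, F_t = -3/2, G_s = 0, G_t = 47/4
EG - F^2 = 3929/256;  g^inv = (256/3929) * [[93/16, 61/32], [61/32, 209/64]]
first-kind symbols [ij,l] = (1/2)(d_i g_jl + d_j g_il - d_l g_ij): [ss,s] = E_s/2 = 0, [ss,t] = F_s - E_t/2 = -97/32, [st,s] = E_t/2 = 97/32, [st,t] = G_s/2 = 0, [tt,s] = F_t - G_s/2 = -3/2, [tt,t] = G_t/2 = 47/8
Gamma^s_ij = (G*[ij,s] - F*[ij,t])/(EG - F^2), Gamma^t_ij = (E*[ij,t] - F*[ij,s])/(EG - F^2)
Gamma_sss = -5917/15716, Gamma_sst = 9021/7858, Gamma_stt = 635/3929, Gamma_tss = -20273/31432, Gamma_tst = 5917/15716, Gamma_ttt = 8359/7858
d^2s/dtau^2 = -(Gamma_sss*(3/2)^2 + 2*Gamma_sst*(3/2)*(-2) + Gamma_stt*(-2)^2) = 445621/62864
d^2t/dtau^2 = -(Gamma_tss*(3/2)^2 + 2*Gamma_tst*(3/2)*(-2) + Gamma_ttt*(-2)^2) = -68503/125728

Answer: Gamma_sss = -5917/15716, Gamma_sst = 9021/7858, Gamma_stt = 635/3929, Gamma_tss = -20273/31432, Gamma_tst = 5917/15716, Gamma_ttt = 8359/7858; accelerations (d^2s/dtau^2, d^2t/dtau^2) = (445621/62864, -68503/125728)


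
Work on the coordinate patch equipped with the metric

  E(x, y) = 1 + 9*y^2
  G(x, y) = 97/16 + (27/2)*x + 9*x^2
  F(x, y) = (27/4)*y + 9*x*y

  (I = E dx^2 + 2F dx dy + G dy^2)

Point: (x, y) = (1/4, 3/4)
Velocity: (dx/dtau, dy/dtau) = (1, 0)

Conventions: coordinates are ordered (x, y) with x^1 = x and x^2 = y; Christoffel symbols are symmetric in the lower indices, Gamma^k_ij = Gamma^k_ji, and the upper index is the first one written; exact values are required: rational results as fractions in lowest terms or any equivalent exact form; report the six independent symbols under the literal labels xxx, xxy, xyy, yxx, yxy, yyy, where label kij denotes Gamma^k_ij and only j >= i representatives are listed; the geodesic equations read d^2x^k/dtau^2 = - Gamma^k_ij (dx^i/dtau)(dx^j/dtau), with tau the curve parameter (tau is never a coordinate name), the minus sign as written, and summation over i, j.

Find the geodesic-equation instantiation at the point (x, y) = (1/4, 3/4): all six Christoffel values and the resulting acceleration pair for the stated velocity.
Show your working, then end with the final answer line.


E = 97/16, F = 27/4, G = 10 at the point
E_x = 0, E_y = 27/2, F_x = 27/4, F_y = 9, G_x = 18, G_y = 0
EG - F^2 = 241/16;  g^inv = (16/241) * [[10, -27/4], [-27/4, 97/16]]
first-kind symbols [ij,l] = (1/2)(d_i g_jl + d_j g_il - d_l g_ij): [xx,x] = E_x/2 = 0, [xx,y] = F_x - E_y/2 = 0, [xy,x] = E_y/2 = 27/4, [xy,y] = G_x/2 = 9, [yy,x] = F_y - G_x/2 = 0, [yy,y] = G_y/2 = 0
Gamma^x_ij = (G*[ij,x] - F*[ij,y])/(EG - F^2), Gamma^y_ij = (E*[ij,y] - F*[ij,x])/(EG - F^2)
Gamma_xxx = 0, Gamma_xxy = 108/241, Gamma_xyy = 0, Gamma_yxx = 0, Gamma_yxy = 144/241, Gamma_yyy = 0
d^2x/dtau^2 = -(Gamma_xxx*(1)^2 + 2*Gamma_xxy*(1)*(0) + Gamma_xyy*(0)^2) = 0
d^2y/dtau^2 = -(Gamma_yxx*(1)^2 + 2*Gamma_yxy*(1)*(0) + Gamma_yyy*(0)^2) = 0

Answer: Gamma_xxx = 0, Gamma_xxy = 108/241, Gamma_xyy = 0, Gamma_yxx = 0, Gamma_yxy = 144/241, Gamma_yyy = 0; accelerations (d^2x/dtau^2, d^2y/dtau^2) = (0, 0)


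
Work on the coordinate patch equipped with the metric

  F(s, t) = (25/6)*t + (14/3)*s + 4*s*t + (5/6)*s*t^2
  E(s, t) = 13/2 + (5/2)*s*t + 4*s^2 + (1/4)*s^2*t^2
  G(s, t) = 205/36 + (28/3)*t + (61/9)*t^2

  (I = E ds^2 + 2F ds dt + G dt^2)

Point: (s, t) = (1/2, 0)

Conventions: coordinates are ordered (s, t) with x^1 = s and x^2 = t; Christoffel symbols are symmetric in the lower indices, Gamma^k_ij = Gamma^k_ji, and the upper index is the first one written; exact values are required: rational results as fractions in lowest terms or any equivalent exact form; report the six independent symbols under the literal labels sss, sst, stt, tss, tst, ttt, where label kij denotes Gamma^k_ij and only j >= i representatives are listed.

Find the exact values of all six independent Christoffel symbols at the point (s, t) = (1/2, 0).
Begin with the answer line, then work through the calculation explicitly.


Answer: Gamma_sss = 141/2683, Gamma_sst = 1025/10732, Gamma_stt = 5233/8049, Gamma_tss = 3693/5366, Gamma_tst = -105/2683, Gamma_ttt = 1484/2683

E = 15/2, F = 7/3, G = 205/36 at the point
E_s = 4, E_t = 5/4, F_s = 14/3, F_t = 37/6, G_s = 0, G_t = 28/3
EG - F^2 = 2683/72;  g^inv = (72/2683) * [[205/36, -7/3], [-7/3, 15/2]]
first-kind symbols [ij,l] = (1/2)(d_i g_jl + d_j g_il - d_l g_ij): [ss,s] = E_s/2 = 2, [ss,t] = F_s - E_t/2 = 97/24, [st,s] = E_t/2 = 5/8, [st,t] = G_s/2 = 0, [tt,s] = F_t - G_s/2 = 37/6, [tt,t] = G_t/2 = 14/3
Gamma^s_ij = (G*[ij,s] - F*[ij,t])/(EG - F^2), Gamma^t_ij = (E*[ij,t] - F*[ij,s])/(EG - F^2)


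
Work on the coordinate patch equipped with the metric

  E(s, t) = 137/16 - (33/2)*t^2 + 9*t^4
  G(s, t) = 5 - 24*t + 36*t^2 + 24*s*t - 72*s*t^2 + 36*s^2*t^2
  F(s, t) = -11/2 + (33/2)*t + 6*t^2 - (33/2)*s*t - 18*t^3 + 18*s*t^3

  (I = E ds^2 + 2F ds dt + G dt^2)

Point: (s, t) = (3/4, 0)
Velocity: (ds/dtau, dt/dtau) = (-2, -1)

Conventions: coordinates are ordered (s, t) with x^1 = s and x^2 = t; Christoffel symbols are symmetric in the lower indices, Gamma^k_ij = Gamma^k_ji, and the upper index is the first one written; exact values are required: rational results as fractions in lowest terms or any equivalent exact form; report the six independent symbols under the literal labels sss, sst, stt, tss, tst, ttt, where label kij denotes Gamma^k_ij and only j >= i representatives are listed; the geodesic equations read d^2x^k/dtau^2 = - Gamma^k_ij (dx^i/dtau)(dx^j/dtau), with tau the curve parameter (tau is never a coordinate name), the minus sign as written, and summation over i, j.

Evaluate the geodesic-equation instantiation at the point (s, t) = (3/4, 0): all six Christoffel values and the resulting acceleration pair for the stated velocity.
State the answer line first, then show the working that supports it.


Answer: Gamma_sss = 0, Gamma_sst = 0, Gamma_stt = 22/67, Gamma_tss = 0, Gamma_tst = 0, Gamma_ttt = -16/67; accelerations (d^2s/dtau^2, d^2t/dtau^2) = (-22/67, 16/67)

E = 137/16, F = -11/2, G = 5 at the point
E_s = 0, E_t = 0, F_s = 0, F_t = 33/8, G_s = 0, G_t = -6
EG - F^2 = 201/16;  g^inv = (16/201) * [[5, 11/2], [11/2, 137/16]]
first-kind symbols [ij,l] = (1/2)(d_i g_jl + d_j g_il - d_l g_ij): [ss,s] = E_s/2 = 0, [ss,t] = F_s - E_t/2 = 0, [st,s] = E_t/2 = 0, [st,t] = G_s/2 = 0, [tt,s] = F_t - G_s/2 = 33/8, [tt,t] = G_t/2 = -3
Gamma^s_ij = (G*[ij,s] - F*[ij,t])/(EG - F^2), Gamma^t_ij = (E*[ij,t] - F*[ij,s])/(EG - F^2)
Gamma_sss = 0, Gamma_sst = 0, Gamma_stt = 22/67, Gamma_tss = 0, Gamma_tst = 0, Gamma_ttt = -16/67
d^2s/dtau^2 = -(Gamma_sss*(-2)^2 + 2*Gamma_sst*(-2)*(-1) + Gamma_stt*(-1)^2) = -22/67
d^2t/dtau^2 = -(Gamma_tss*(-2)^2 + 2*Gamma_tst*(-2)*(-1) + Gamma_ttt*(-1)^2) = 16/67


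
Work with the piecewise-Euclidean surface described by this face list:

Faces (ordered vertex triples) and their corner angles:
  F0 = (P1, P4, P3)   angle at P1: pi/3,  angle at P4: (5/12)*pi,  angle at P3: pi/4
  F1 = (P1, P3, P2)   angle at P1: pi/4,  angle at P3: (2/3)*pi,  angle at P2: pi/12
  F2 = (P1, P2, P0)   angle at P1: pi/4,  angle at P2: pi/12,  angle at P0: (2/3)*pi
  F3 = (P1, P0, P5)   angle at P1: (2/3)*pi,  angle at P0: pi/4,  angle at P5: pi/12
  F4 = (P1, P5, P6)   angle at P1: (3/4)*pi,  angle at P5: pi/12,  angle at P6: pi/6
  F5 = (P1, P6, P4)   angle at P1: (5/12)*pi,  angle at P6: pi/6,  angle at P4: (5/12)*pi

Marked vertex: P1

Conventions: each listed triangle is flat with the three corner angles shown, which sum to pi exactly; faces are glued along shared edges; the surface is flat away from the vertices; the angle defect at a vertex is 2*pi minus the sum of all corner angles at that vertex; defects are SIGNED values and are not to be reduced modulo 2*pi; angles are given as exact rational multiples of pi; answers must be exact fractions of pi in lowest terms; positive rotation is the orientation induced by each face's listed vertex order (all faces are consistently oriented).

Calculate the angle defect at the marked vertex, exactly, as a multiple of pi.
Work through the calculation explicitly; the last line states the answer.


Sum of corner angles at P1: (8/3)*pi
defect = 2*pi - (8/3)*pi

Answer: defect(P1) = (-2/3)*pi


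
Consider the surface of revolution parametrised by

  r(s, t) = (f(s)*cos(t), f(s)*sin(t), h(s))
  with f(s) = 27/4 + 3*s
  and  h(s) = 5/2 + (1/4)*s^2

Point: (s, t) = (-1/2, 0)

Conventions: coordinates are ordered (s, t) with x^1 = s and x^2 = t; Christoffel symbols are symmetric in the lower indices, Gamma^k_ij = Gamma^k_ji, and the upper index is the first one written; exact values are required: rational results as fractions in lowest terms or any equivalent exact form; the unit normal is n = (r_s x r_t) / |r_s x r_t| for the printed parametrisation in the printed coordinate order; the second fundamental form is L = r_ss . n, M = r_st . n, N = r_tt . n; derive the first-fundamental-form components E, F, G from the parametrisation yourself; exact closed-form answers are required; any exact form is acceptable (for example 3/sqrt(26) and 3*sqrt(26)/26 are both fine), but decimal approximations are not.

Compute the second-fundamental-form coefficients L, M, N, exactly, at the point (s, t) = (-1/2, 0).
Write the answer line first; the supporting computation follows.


Answer: L = 6*sqrt(145)/145, M = 0, N = -21*sqrt(145)/580

f = 21/4, f' = 3, f'' = 0, h' = -1/4, h'' = 1/2
E = 145/16, F = 0, G = 441/16; answer radicand W^2 = 145/16
unnormalised second-form numerators: l = 3/2, m = 0, n = -21/16; L = l/sqrt(145/16), and similarly M = m/sqrt(W^2), N = n/sqrt(W^2)


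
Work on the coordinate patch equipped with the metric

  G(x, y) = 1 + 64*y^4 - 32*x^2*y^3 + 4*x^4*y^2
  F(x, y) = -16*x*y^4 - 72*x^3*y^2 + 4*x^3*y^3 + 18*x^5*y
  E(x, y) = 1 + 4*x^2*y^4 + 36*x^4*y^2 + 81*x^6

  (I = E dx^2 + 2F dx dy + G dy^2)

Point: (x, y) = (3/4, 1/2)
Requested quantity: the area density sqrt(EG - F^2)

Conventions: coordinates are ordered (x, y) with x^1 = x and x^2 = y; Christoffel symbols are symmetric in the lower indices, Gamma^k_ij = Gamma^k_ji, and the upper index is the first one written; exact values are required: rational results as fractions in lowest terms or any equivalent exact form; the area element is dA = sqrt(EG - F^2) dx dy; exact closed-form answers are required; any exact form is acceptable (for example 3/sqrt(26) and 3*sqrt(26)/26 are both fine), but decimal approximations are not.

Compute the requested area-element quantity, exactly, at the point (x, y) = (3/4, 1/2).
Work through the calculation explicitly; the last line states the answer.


E = 75385/4096, F = -6141/1024, G = 785/256; EG - F^2 = 83849/4096

Answer: sqrt(EG - F^2) = sqrt(83849)/64


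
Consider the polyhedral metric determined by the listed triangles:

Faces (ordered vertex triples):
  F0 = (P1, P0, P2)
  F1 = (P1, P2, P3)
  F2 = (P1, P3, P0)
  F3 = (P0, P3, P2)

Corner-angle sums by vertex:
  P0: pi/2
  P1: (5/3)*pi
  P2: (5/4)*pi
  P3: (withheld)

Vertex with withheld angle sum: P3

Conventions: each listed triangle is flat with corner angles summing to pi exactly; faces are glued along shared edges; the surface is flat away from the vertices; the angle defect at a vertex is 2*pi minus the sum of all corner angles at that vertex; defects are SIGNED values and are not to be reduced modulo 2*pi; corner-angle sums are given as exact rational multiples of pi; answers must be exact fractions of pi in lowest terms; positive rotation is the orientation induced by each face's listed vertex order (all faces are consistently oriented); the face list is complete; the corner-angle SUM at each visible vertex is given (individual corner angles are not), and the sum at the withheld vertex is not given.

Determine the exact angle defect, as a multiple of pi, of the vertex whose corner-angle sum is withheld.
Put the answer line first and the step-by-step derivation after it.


Answer: defect(P3) = (17/12)*pi

V = 4, E = 6, F = 4; chi = V - E + F = 2
Gauss-Bonnet: total defect = 2*pi*chi = 4*pi; visible defects sum to (31/12)*pi


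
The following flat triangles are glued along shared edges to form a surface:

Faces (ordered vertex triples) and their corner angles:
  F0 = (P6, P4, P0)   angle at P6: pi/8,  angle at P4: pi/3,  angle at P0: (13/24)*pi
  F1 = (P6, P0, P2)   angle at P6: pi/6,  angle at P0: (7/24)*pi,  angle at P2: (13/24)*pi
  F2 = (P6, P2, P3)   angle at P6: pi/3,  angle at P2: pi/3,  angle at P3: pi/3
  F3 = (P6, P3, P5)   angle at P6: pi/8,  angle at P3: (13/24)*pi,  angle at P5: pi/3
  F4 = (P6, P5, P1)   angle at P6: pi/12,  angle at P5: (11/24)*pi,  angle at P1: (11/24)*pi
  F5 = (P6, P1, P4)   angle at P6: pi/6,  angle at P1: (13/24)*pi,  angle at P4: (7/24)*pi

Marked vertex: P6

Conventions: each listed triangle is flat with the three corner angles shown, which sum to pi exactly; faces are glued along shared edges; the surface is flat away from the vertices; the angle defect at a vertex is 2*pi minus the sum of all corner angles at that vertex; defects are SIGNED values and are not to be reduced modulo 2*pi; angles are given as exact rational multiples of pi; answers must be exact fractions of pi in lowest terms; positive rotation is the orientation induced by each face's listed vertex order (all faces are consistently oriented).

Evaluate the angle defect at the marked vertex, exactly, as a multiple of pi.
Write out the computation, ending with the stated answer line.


Sum of corner angles at P6: pi
defect = 2*pi - pi

Answer: defect(P6) = pi


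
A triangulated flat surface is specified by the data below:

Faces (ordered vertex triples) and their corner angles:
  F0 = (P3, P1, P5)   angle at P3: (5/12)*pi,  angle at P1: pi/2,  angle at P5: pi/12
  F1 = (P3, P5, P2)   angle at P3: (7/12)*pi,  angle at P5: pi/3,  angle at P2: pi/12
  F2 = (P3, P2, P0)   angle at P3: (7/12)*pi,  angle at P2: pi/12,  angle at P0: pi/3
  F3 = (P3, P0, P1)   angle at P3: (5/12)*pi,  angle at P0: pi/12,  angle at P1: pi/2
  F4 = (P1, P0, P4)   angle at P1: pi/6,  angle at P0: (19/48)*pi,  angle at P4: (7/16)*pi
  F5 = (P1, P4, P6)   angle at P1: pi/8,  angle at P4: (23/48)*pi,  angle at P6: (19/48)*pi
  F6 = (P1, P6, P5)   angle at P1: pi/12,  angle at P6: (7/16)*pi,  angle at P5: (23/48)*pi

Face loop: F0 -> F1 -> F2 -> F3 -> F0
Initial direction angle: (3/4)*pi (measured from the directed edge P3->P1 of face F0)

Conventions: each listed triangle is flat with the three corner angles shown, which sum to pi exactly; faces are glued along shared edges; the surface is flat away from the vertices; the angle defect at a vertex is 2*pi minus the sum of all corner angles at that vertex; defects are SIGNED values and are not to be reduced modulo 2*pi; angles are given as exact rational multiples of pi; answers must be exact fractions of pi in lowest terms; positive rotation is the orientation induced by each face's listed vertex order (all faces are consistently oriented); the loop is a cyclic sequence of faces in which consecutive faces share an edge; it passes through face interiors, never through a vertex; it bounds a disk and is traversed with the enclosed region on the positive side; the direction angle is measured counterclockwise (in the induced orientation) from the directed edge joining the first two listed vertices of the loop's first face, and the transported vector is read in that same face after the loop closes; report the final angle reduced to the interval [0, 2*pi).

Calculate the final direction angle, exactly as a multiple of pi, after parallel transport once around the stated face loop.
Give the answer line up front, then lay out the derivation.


Answer: final direction angle = (3/4)*pi

enclosed vertex P3: corner angles sum to 2*pi, defect = 2*pi - 2*pi = 0
holonomy = initial angle + sum of enclosed defects (mod 2*pi), positive in the induced orientation
final angle = (3/4)*pi + 0 = (3/4)*pi (mod 2*pi)


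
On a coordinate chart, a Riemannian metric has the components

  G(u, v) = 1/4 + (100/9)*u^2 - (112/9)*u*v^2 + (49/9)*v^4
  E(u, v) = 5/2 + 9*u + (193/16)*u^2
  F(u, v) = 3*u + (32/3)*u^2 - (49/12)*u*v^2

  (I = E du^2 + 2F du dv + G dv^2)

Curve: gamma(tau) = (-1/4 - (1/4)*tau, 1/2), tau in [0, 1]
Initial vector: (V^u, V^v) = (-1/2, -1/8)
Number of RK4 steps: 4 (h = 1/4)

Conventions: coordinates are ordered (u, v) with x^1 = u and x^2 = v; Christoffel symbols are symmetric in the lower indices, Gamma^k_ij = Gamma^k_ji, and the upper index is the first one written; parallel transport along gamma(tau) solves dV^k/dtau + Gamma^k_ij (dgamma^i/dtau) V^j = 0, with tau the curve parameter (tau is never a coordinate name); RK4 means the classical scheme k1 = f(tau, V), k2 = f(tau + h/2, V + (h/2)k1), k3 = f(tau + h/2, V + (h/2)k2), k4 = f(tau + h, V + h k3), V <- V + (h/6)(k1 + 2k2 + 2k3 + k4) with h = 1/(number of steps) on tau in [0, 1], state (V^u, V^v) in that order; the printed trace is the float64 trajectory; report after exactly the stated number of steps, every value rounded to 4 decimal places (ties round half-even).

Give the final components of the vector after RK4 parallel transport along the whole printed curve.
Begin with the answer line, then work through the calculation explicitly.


Answer: V^u = -0.8078, V^v = 0.2206

gamma'(tau) = (-1/4, 0); f(tau, V)^k = -Gamma^k_ij(gamma(tau)) gamma'^i(tau) V^j; h = 1/4; intermediate values shown to 6 dp
curve data and Christoffel symbols at the stage parameters:
  tau = 0.000000: gamma = (-0.250000, 0.500000), gamma' = (-0.250000, 0.000000); Gamma_uuu = 1.782456, Gamma_uuv = 0.364912, Gamma_uvv = 5.164912, Gamma_vuu = -1.774801, Gamma_vuv = -2.131419, Gamma_vvv = 0.983732
  tau = 0.125000: gamma = (-0.281250, 0.500000), gamma' = (-0.250000, 0.000000); Gamma_uuu = 1.802181, Gamma_uuv = 0.645748, Gamma_uvv = 6.136822, Gamma_vuu = -1.935964, Gamma_vuv = -2.075757, Gamma_vvv = 0.575540
  tau = 0.250000: gamma = (-0.312500, 0.500000), gamma' = (-0.250000, 0.000000); Gamma_uuu = 1.854634, Gamma_uuv = 1.007245, Gamma_uvv = 7.238890, Gamma_vuu = -2.066929, Gamma_vuv = -2.060011, Gamma_vvv = 0.091489
  tau = 0.375000: gamma = (-0.343750, 0.500000), gamma' = (-0.250000, 0.000000); Gamma_uuu = 1.946409, Gamma_uuv = 1.459986, Gamma_uvv = 8.484951, Gamma_vuu = -2.180957, Gamma_vuv = -2.093046, Gamma_vvv = -0.478338
  tau = 0.500000: gamma = (-0.375000, 0.500000), gamma' = (-0.250000, 0.000000); Gamma_uuu = 2.084099, Gamma_uuv = 2.015095, Gamma_uvv = 9.887713, Gamma_vuu = -2.289597, Gamma_vuv = -2.183886, Gamma_vvv = -1.144345
  tau = 0.625000: gamma = (-0.406250, 0.500000), gamma' = (-0.250000, 0.000000); Gamma_uuu = 2.274194, Gamma_uuv = 2.683580, Gamma_uvv = 11.457104, Gamma_vuu = -2.403106, Gamma_vuv = -2.341682, Gamma_vvv = -1.916645
  tau = 0.750000: gamma = (-0.437500, 0.500000), gamma' = (-0.250000, 0.000000); Gamma_uuu = 2.522745, Gamma_uuv = 3.475230, Gamma_uvv = 13.197949, Gamma_vuu = -2.530664, Gamma_vuv = -2.575394, Gamma_vvv = -2.803879
  tau = 0.875000: gamma = (-0.468750, 0.500000), gamma' = (-0.250000, 0.000000); Gamma_uuu = 2.834750, Gamma_uuv = 4.396990, Gamma_uvv = 15.106923, Gamma_vuu = -2.680365, Gamma_vuv = -2.893106, Gamma_vvv = -3.811536
  tau = 1.000000: gamma = (-0.500000, 0.500000), gamma' = (-0.250000, 0.000000); Gamma_uuu = 3.213251, Gamma_uuv = 5.450770, Gamma_uvv = 17.168904, Gamma_vuu = -2.858957, Gamma_vuv = -3.300932, Gamma_vvv = -4.939761
step 0: V^u = -0.5000, V^v = -0.1250
step 1: k1 = (-0.234211, 0.288457), k2 = (-0.252822, 0.302321), k3 = (-0.253590, 0.302548), k4 = (-0.273654, 0.316548); V <- V + (h/6)(k1 + 2k2 + 2k3 + k4): V^u = -0.5634, V^v = -0.0494
step 2: k1 = (-0.273643, 0.316541), k2 = (-0.294361, 0.330955), k3 = (-0.294964, 0.331424), k4 = (-0.315085, 0.346403); V <- V + (h/6)(k1 + 2k2 + 2k3 + k4): V^u = -0.6370, V^v = 0.0334
step 3: k1 = (-0.315050, 0.346365), k2 = (-0.333079, 0.361436), k3 = (-0.333096, 0.361687), k4 = (-0.346661, 0.375950); V <- V + (h/6)(k1 + 2k2 + 2k3 + k4): V^u = -0.7201, V^v = 0.1238
step 4: k1 = (-0.346599, 0.375872), k2 = (-0.353297, 0.388038), k3 = (-0.352218, 0.387500), k4 = (-0.348491, 0.395510); V <- V + (h/6)(k1 + 2k2 + 2k3 + k4): V^u = -0.8078, V^v = 0.2206


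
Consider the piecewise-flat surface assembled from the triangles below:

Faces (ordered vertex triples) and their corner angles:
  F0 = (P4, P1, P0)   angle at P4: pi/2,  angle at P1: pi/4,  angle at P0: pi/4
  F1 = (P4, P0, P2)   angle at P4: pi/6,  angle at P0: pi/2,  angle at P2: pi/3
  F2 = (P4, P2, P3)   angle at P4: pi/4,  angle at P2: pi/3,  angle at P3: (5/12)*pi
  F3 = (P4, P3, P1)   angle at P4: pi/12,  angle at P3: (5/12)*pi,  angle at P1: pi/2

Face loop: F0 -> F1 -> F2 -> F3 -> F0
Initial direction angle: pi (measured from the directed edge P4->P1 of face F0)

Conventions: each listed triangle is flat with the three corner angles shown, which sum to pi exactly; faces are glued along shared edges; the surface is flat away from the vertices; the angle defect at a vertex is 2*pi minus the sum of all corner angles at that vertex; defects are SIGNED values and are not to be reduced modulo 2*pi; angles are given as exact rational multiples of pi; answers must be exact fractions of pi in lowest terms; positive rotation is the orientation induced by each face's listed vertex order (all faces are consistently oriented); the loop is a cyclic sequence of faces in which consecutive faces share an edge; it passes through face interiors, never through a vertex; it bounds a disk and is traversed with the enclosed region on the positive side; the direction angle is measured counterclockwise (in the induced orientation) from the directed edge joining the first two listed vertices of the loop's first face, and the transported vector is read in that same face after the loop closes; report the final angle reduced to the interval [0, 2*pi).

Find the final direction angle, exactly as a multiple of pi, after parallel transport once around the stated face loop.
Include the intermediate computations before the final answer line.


enclosed vertex P4: corner angles sum to pi, defect = 2*pi - pi = pi
transport around the loop rotates by the sum of enclosed defects; add to the initial angle mod 2*pi
final angle = pi + pi = 0 (mod 2*pi)

Answer: final direction angle = 0


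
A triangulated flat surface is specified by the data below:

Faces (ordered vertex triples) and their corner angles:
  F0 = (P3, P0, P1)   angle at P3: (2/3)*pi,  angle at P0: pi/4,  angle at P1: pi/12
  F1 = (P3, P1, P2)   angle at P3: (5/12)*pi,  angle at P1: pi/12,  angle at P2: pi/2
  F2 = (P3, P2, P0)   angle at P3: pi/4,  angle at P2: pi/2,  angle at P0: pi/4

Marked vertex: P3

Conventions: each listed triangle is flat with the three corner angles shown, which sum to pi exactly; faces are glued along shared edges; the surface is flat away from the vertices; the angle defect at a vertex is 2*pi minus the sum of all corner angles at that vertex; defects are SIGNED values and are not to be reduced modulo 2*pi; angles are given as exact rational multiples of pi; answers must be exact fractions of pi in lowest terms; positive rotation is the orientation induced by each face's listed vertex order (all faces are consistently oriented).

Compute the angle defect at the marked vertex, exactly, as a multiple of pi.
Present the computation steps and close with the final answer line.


Sum of corner angles at P3: (4/3)*pi
defect = 2*pi - (4/3)*pi

Answer: defect(P3) = (2/3)*pi


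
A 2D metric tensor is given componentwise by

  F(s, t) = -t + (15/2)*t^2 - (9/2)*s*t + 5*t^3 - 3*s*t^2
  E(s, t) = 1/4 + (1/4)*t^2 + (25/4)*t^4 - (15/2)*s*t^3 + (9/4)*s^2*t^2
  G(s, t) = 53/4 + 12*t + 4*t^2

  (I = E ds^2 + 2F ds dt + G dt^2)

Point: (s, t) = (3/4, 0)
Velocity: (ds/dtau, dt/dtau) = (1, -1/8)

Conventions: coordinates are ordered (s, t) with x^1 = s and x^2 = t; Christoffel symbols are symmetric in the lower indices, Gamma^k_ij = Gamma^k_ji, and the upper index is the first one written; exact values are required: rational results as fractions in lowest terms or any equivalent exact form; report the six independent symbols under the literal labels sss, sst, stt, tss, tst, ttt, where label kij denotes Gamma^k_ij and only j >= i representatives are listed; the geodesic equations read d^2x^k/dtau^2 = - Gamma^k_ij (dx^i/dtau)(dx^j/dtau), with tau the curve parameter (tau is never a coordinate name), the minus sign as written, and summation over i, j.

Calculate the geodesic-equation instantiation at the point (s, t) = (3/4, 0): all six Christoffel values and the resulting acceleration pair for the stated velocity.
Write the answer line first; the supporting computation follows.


Answer: Gamma_sss = 0, Gamma_sst = 0, Gamma_stt = -35/2, Gamma_tss = 0, Gamma_tst = 0, Gamma_ttt = 24/53; accelerations (d^2s/dtau^2, d^2t/dtau^2) = (35/128, -3/424)

E = 1/4, F = 0, G = 53/4 at the point
E_s = 0, E_t = 0, F_s = 0, F_t = -35/8, G_s = 0, G_t = 12
EG - F^2 = 53/16;  g^inv = (16/53) * [[53/4, 0], [0, 1/4]]
first-kind symbols [ij,l] = (1/2)(d_i g_jl + d_j g_il - d_l g_ij): [ss,s] = E_s/2 = 0, [ss,t] = F_s - E_t/2 = 0, [st,s] = E_t/2 = 0, [st,t] = G_s/2 = 0, [tt,s] = F_t - G_s/2 = -35/8, [tt,t] = G_t/2 = 6
Gamma^s_ij = (G*[ij,s] - F*[ij,t])/(EG - F^2), Gamma^t_ij = (E*[ij,t] - F*[ij,s])/(EG - F^2)
Gamma_sss = 0, Gamma_sst = 0, Gamma_stt = -35/2, Gamma_tss = 0, Gamma_tst = 0, Gamma_ttt = 24/53
d^2s/dtau^2 = -(Gamma_sss*(1)^2 + 2*Gamma_sst*(1)*(-1/8) + Gamma_stt*(-1/8)^2) = 35/128
d^2t/dtau^2 = -(Gamma_tss*(1)^2 + 2*Gamma_tst*(1)*(-1/8) + Gamma_ttt*(-1/8)^2) = -3/424


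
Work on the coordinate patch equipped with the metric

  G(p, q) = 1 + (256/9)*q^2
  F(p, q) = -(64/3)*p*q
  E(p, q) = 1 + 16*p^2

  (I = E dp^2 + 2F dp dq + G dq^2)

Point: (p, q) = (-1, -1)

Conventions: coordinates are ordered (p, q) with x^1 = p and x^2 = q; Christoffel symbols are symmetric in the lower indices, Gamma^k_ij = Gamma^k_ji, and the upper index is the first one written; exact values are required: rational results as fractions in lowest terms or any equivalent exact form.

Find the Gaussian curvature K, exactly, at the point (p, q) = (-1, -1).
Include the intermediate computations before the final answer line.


E = 17, F = -64/3, G = 265/9, EG - F^2 = 409/9 at the point
E_p = -32, E_q = 0, F_p = 64/3, F_q = 64/3, G_p = 0, G_q = -512/9
E_qq = 0, F_pq = -64/3, G_pp = 0
K follows from Brioschi's formula, (det M1 - det M2)/(EG - F^2)^2.
M1 = [[-E_qq/2 + F_pq - G_pp/2, E_p/2, F_p - E_q/2], [F_q - G_p/2, E, F], [G_q/2, F, G]] = [[-64/3, -16, 64/3], [64/3, 17, -64/3], [-256/9, -64/3, 265/9]]; det M1 = -64/3
M2 = [[0, E_q/2, G_p/2], [E_q/2, E, F], [G_p/2, F, G]] = [[0, 0, 0], [0, 17, -64/3], [0, -64/3, 265/9]]; det M2 = 0
det M1 - det M2 = -64/3; K = -64/3 / (409/9)^2 = -1728/167281

Answer: K = -1728/167281


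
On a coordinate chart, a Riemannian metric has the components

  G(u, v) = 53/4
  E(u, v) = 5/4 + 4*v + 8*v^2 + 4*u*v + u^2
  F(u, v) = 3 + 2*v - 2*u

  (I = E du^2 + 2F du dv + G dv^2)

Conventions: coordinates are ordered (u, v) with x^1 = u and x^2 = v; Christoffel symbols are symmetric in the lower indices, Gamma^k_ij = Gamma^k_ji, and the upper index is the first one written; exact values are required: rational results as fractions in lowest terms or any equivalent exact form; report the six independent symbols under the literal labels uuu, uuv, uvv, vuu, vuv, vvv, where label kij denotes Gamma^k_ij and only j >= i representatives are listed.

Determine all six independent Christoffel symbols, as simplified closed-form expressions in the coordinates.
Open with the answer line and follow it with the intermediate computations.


Answer: Gamma_uuu = (-64*u^2 - 192*u*v + 180*u + 256*v^2 + 936*v + 192)/(148*u^2 + 976*u*v + 192*u + 1632*v^2 + 656*v + 121), Gamma_uuv = (424*u + 1696*v + 424)/(148*u^2 + 976*u*v + 192*u + 1632*v^2 + 656*v + 121), Gamma_uvv = 424/(148*u^2 + 976*u*v + 192*u + 1632*v^2 + 656*v + 121), Gamma_vuu = (-32*u^3 - 256*u^2*v - 32*u^2 - 768*u*v^2 - 352*u*v - 88*u - 1024*v^3 - 1088*v^2 - 512*v - 80)/(148*u^2 + 976*u*v + 192*u + 1632*v^2 + 656*v + 121), Gamma_vuv = (64*u^2 + 192*u*v - 32*u - 256*v^2 - 448*v - 96)/(148*u^2 + 976*u*v + 192*u + 1632*v^2 + 656*v + 121), Gamma_vvv = (64*u - 64*v - 96)/(148*u^2 + 976*u*v + 192*u + 1632*v^2 + 656*v + 121)

E = 5/4 + 4*v + 8*v^2 + 4*u*v + u^2; F = 3 + 2*v - 2*u; G = 53/4
Gamma^k_ij = (1/2) g^{kl} (d_i g_jl + d_j g_il - d_l g_ij), with g^inv = (1/(EG-F^2)) [[G, -F], [-F, E]]
first partials: E_u = 4*v + 2*u, E_v = 4 + 16*v + 4*u, F_u = -2, F_v = 2, G_u = 0, G_v = 0
D = EG - F^2 = 121/16 + 41*v + 12*u + 102*v^2 + 61*u*v + (37/4)*u^2
expanded: Gamma^u_uu = (G E_u - 2F F_u + F E_v)/(2D), Gamma^u_uv = (G E_v - F G_u)/(2D), Gamma^u_vv = (2G F_v - G G_u - F G_v)/(2D), Gamma^v_uu = (2E F_u - E E_v - F E_u)/(2D), Gamma^v_uv = (E G_u - F E_v)/(2D), Gamma^v_vv = (E G_v - 2F F_v + F G_u)/(2D); substitute and cancel common factors


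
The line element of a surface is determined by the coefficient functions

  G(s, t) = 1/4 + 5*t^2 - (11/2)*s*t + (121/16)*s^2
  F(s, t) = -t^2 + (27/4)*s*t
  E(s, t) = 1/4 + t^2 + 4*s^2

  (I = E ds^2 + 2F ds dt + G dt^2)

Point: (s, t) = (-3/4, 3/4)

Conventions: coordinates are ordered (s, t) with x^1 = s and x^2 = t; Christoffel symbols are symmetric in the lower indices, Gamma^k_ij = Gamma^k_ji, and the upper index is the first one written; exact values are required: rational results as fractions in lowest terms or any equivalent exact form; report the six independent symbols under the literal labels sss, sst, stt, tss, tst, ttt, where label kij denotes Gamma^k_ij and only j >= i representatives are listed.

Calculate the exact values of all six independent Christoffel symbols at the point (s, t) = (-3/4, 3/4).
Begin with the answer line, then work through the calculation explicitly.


Answer: Gamma_sss = -12729/13186, Gamma_sst = -106125/52744, Gamma_stt = 615027/210976, Gamma_tss = 66/6593, Gamma_tst = -20907/13186, Gamma_ttt = 93837/52744

E = 49/16, F = -279/64, G = 2665/256 at the point
E_s = -6, E_t = 3/2, F_s = 81/16, F_t = -105/16, G_s = -495/32, G_t = 93/8
EG - F^2 = 6593/512;  g^inv = (512/6593) * [[2665/256, 279/64], [279/64, 49/16]]
first-kind symbols [ij,l] = (1/2)(d_i g_jl + d_j g_il - d_l g_ij): [ss,s] = E_s/2 = -3, [ss,t] = F_s - E_t/2 = 69/16, [st,s] = E_t/2 = 3/4, [st,t] = G_s/2 = -495/64, [tt,s] = F_t - G_s/2 = 75/64, [tt,t] = G_t/2 = 93/16
Gamma^s_ij = (G*[ij,s] - F*[ij,t])/(EG - F^2), Gamma^t_ij = (E*[ij,t] - F*[ij,s])/(EG - F^2)


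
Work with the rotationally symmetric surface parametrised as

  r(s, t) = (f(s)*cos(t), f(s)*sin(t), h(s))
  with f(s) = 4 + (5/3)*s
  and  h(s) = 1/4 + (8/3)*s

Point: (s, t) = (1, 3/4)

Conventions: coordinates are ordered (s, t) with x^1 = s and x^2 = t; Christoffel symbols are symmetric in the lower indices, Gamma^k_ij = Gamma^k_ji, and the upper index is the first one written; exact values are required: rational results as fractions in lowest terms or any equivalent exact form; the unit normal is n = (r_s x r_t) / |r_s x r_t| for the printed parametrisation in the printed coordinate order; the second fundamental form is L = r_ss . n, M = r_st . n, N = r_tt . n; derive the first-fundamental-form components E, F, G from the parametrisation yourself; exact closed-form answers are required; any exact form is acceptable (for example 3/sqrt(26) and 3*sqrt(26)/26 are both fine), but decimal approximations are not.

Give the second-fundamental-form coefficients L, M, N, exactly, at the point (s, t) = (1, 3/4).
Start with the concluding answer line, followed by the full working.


Answer: L = 0, M = 0, N = 136*sqrt(89)/267

f = 17/3, f' = 5/3, f'' = 0, h' = 8/3, h'' = 0
E = 89/9, F = 0, G = 289/9; answer radicand W^2 = 89/9
unnormalised second-form numerators: l = 0, m = 0, n = 136/9; L = l/sqrt(89/9), and similarly M = m/sqrt(W^2), N = n/sqrt(W^2)


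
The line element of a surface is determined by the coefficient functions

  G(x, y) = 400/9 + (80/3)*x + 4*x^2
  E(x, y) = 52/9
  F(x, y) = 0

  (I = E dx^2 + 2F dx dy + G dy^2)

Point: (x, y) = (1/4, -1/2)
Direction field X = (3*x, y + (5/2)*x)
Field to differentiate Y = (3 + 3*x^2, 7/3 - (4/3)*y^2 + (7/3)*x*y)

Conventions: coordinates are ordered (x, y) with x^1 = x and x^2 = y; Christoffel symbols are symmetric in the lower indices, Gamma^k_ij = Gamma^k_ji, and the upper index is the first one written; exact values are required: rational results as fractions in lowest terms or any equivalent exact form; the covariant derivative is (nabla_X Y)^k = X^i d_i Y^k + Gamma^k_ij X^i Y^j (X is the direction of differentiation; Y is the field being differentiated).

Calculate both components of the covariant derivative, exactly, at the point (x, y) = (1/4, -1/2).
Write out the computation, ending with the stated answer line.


E = 52/9, F = 0, G = 1849/36 at the point
E_x = 0, E_y = 0, F_x = 0, F_y = 0, G_x = 86/3, G_y = 0
EG - F^2 = 24037/81;  g^inv = (81/24037) * [[1849/36, 0], [0, 52/9]]
first-kind symbols [ij,l] = (1/2)(d_i g_jl + d_j g_il - d_l g_ij): [xx,x] = E_x/2 = 0, [xx,y] = F_x - E_y/2 = 0, [xy,x] = E_y/2 = 0, [xy,y] = G_x/2 = 43/3, [yy,x] = F_y - G_x/2 = -43/3, [yy,y] = G_y/2 = 0
Gamma^x_ij = (G*[ij,x] - F*[ij,y])/(EG - F^2), Gamma^y_ij = (E*[ij,y] - F*[ij,x])/(EG - F^2)
Gamma_xxx = 0, Gamma_xxy = 0, Gamma_xyy = -129/52, Gamma_yxx = 0, Gamma_yxy = 12/43, Gamma_yyy = 0
X = (3/4, 1/8), Y = (51/16, 41/24) at the point

Answer: (nabla_X Y)^x = 1981/3328, (nabla_X Y)^y = -1/6


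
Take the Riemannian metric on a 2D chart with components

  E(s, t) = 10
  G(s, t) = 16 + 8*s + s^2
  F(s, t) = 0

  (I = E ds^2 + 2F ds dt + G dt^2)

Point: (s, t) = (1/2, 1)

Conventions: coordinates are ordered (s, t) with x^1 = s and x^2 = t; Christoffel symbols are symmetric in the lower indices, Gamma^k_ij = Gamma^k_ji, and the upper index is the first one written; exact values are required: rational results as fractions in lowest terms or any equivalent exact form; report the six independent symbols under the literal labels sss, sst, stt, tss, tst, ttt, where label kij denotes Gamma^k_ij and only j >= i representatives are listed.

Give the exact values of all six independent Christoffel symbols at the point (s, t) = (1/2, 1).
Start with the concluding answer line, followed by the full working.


Answer: Gamma_sss = 0, Gamma_sst = 0, Gamma_stt = -9/20, Gamma_tss = 0, Gamma_tst = 2/9, Gamma_ttt = 0

E = 10, F = 0, G = 81/4 at the point
E_s = 0, E_t = 0, F_s = 0, F_t = 0, G_s = 9, G_t = 0
EG - F^2 = 405/2;  g^inv = (2/405) * [[81/4, 0], [0, 10]]
first-kind symbols [ij,l] = (1/2)(d_i g_jl + d_j g_il - d_l g_ij): [ss,s] = E_s/2 = 0, [ss,t] = F_s - E_t/2 = 0, [st,s] = E_t/2 = 0, [st,t] = G_s/2 = 9/2, [tt,s] = F_t - G_s/2 = -9/2, [tt,t] = G_t/2 = 0
Gamma^s_ij = (G*[ij,s] - F*[ij,t])/(EG - F^2), Gamma^t_ij = (E*[ij,t] - F*[ij,s])/(EG - F^2)
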